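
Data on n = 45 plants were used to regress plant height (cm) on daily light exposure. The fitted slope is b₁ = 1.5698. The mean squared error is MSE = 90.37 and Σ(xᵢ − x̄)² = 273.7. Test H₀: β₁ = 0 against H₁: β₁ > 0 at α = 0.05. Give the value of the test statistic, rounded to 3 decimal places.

t = 2.732

SE(b₁) = √(MSE/Sₓₓ) = √(90.37/273.7) = 0.574612.
t = 1.5698 / 0.574612 = 2.732.
df = n − 2 = 43.
One-sided p ≈ 0.0045, which is < 0.05, so reject H₀.
There is evidence that the true slope on daily light exposure is positive.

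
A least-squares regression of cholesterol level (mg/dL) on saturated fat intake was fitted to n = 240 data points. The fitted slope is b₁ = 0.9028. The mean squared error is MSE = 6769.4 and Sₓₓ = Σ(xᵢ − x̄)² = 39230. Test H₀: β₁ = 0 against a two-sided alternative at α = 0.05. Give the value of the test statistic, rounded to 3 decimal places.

t = 2.173

SE(b₁) = √(MSE/Sₓₓ) = √(6769.4/39230) = 0.415399.
t = 0.9028 / 0.415399 = 2.173.
df = n − 2 = 238.
Two-sided p ≈ 0.0307, which is < 0.05, so reject H₀.
There is evidence that saturated fat intake is associated with cholesterol level.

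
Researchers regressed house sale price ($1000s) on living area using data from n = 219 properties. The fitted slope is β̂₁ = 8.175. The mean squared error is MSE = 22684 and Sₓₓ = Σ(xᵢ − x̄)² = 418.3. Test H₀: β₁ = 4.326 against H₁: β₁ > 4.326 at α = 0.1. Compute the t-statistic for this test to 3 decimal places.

SE(β̂₁) = √(MSE/Sₓₓ) = √(22684/418.3) = 7.36404.
t = (8.175 − 4.326) / 7.36404 = 0.523.
df = n − 2 = 217.
One-sided p ≈ 0.3009, which is ≥ 0.1, so fail to reject H₀.
The data do not give significant evidence that the true slope on living area exceeds 4.326 $1000s per unit.

t = 0.523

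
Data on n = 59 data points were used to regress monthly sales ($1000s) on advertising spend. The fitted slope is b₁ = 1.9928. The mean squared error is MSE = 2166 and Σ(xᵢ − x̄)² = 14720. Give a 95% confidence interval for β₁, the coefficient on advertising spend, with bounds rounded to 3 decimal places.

SE(b₁) = √(MSE/Sₓₓ) = √(2166/14720) = 0.383597.
df = n − 2 = 57.
t* = t_{0.025, 57} = 2.002465.
Margin = t* × SE = 2.002465 × 0.383597 = 0.76814.
CI: 1.9928 ± 0.76814 → (1.225, 2.761).
With 95% confidence, each one-unit increase in advertising spend is associated with a change of between 1.225 and 2.761 $1000s in monthly sales.

(1.225, 2.761)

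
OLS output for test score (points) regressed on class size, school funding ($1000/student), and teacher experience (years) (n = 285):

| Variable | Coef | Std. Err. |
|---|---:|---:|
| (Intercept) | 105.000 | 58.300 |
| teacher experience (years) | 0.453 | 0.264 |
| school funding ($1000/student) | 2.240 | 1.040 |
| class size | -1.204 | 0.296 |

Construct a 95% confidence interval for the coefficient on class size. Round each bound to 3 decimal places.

Read off: b = -1.204, SE = 0.296 for class size.
df = n − k − 1 = 285 − 3 − 1 = 281.
t* = t_{0.025, 281} = 1.968442.
Margin = t* × SE = 1.968442 × 0.296 = 0.58266.
CI: -1.204 ± 0.58266 → (-1.787, -0.621).

(-1.787, -0.621)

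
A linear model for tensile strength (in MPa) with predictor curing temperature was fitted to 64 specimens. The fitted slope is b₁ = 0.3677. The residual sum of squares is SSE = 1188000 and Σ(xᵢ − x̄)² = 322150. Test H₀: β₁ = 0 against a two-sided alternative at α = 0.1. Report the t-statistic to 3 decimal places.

MSE = SSE/(n − 2) = 1188000/62 = 19161.3.
SE(b₁) = √(MSE/Sₓₓ) = √(19161.3/322150) = 0.243884.
t = 0.3677 / 0.243884 = 1.508.
df = n − 2 = 62.
Two-sided p ≈ 0.1367, which is ≥ 0.1, so fail to reject H₀.
The data do not give significant evidence of an association between curing temperature and tensile strength.

t = 1.508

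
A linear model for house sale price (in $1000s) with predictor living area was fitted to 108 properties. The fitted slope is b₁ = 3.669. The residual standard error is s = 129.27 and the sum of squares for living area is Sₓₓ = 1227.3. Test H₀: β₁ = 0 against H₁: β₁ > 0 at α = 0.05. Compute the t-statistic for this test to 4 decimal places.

SE(b₁) = s/√Sₓₓ = 129.27/√1227.3 = 3.68997.
t = 3.669 / 3.68997 = 0.9943.
df = n − 2 = 106.
One-sided p ≈ 0.1612, which is ≥ 0.05, so fail to reject H₀.
The data do not give significant evidence that the true slope on living area is positive.

t = 0.9943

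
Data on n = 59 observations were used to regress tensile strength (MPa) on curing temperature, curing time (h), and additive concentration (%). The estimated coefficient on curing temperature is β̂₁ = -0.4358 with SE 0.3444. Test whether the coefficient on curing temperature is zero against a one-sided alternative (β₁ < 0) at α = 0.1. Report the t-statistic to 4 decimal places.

H₀: β₁ = 0 vs H₁: β₁ < 0.
t = (β̂₁ − β₁⁰)/SE = -0.4358 / 0.3444 = -1.2654.
df = n − k − 1 = 59 − 3 − 1 = 55.
One-sided p ≈ 0.1055, which is ≥ 0.1, so fail to reject H₀.
The data do not give significant evidence that the true slope on curing temperature is negative, holding the other predictors fixed.

t = -1.2654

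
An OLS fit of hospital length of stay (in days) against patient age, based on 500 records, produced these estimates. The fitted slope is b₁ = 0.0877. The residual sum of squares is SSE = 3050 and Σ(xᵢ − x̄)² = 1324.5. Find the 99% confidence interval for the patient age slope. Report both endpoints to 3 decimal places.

(-0.088, 0.264)

MSE = SSE/(n − 2) = 3050/498 = 6.1245.
SE(b₁) = √(MSE/Sₓₓ) = √(6.1245/1324.5) = 0.0680001.
df = n − 2 = 498.
t* = t_{0.005, 498} = 2.585738.
Margin = t* × SE = 2.585738 × 0.0680001 = 0.17583.
CI: 0.0877 ± 0.17583 → (-0.088, 0.264).
With 99% confidence, each one-unit increase in patient age is associated with a change of between -0.088 and 0.264 days in hospital length of stay.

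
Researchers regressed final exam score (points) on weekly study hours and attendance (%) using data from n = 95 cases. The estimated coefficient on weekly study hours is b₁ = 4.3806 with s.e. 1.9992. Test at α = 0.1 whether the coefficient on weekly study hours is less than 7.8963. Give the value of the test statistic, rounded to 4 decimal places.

t = -1.7586

H₀: β₁ = 7.8963 vs H₁: β₁ < 7.8963.
t = (b₁ − β₁⁰)/SE = (4.3806 − 7.8963) / 1.9992 = -1.7586.
df = n − k − 1 = 95 − 2 − 1 = 92.
One-sided p ≈ 0.0410, which is < 0.1, so reject H₀.
There is evidence that the true slope on weekly study hours is below 7.8963 points per unit, holding the other predictors fixed.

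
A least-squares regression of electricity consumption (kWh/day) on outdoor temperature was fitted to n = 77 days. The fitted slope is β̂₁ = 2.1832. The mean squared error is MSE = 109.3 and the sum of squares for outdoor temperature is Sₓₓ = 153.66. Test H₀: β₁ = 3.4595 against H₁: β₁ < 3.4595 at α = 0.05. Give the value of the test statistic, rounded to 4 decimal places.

t = -1.5133

SE(β̂₁) = √(MSE/Sₓₓ) = √(109.3/153.66) = 0.843392.
t = (2.1832 − 3.4595) / 0.843392 = -1.5133.
df = n − 2 = 75.
One-sided p ≈ 0.0672, which is ≥ 0.05, so fail to reject H₀.
The data do not give significant evidence that the true slope on outdoor temperature is below 3.4595 kWh/day per unit.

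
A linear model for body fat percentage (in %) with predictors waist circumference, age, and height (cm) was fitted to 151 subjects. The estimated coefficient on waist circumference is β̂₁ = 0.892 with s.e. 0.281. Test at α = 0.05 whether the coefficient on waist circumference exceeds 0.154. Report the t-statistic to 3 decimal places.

H₀: β₁ = 0.154 vs H₁: β₁ > 0.154.
t = (β̂₁ − β₁⁰)/SE = (0.892 − 0.154) / 0.281 = 2.626.
df = n − k − 1 = 151 − 3 − 1 = 147.
One-sided p ≈ 0.0048, which is < 0.05, so reject H₀.
There is evidence that the true slope on waist circumference exceeds 0.154 % per unit, holding the other predictors fixed.

t = 2.626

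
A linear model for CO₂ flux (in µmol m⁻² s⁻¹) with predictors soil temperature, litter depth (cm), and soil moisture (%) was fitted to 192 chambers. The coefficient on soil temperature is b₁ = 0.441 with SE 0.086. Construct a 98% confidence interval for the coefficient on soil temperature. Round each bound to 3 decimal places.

df = n − k − 1 = 192 − 3 − 1 = 188.
t* = t_{0.01, 188} = 2.346346.
Margin = t* × SE = 2.346346 × 0.086 = 0.20179.
CI: 0.441 ± 0.20179 → (0.239, 0.643).
With 98% confidence, each one-unit increase in soil temperature is associated with a change of between 0.239 and 0.643 µmol m⁻² s⁻¹ in CO₂ flux, holding the other predictors fixed.

(0.239, 0.643)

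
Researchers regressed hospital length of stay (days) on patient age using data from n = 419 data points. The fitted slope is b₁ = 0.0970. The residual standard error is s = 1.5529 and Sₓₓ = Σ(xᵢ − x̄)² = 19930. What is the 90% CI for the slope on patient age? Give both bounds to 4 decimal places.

SE(b₁) = s/√Sₓₓ = 1.5529/√19930 = 0.0109999.
df = n − 2 = 417.
t* = t_{0.05, 417} = 1.648516.
Margin = t* × SE = 1.648516 × 0.0109999 = 0.018134.
CI: 0.0970 ± 0.018134 → (0.0789, 0.1151).
With 90% confidence, each one-unit increase in patient age is associated with a change of between 0.0789 and 0.1151 days in hospital length of stay.

(0.0789, 0.1151)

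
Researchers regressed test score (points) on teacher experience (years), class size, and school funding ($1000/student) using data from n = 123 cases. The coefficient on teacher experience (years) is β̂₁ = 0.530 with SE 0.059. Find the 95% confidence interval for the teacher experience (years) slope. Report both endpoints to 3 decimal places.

df = n − k − 1 = 123 − 3 − 1 = 119.
t* = t_{0.025, 119} = 1.9801.
Margin = t* × SE = 1.9801 × 0.059 = 0.11683.
CI: 0.530 ± 0.11683 → (0.413, 0.647).
With 95% confidence, each one-unit increase in teacher experience (years) is associated with a change of between 0.413 and 0.647 points in test score, holding the other predictors fixed.

(0.413, 0.647)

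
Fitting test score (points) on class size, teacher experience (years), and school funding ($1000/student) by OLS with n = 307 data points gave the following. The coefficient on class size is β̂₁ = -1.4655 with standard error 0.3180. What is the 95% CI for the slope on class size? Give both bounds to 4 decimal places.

df = n − k − 1 = 307 − 3 − 1 = 303.
t* = t_{0.025, 303} = 1.967824.
Margin = t* × SE = 1.967824 × 0.3180 = 0.625768.
CI: -1.4655 ± 0.625768 → (-2.0913, -0.8397).
With 95% confidence, each one-unit increase in class size is associated with a change of between -2.0913 and -0.8397 points in test score, holding the other predictors fixed.

(-2.0913, -0.8397)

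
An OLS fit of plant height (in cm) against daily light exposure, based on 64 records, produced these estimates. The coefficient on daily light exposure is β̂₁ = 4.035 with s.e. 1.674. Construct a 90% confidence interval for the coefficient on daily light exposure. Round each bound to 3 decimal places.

df = n − 2 = 64 − 2 = 62.
t* = t_{0.05, 62} = 1.669804.
Margin = t* × SE = 1.669804 × 1.674 = 2.79525.
CI: 4.035 ± 2.79525 → (1.240, 6.830).
With 90% confidence, each one-unit increase in daily light exposure is associated with a change of between 1.240 and 6.830 cm in plant height.

(1.240, 6.830)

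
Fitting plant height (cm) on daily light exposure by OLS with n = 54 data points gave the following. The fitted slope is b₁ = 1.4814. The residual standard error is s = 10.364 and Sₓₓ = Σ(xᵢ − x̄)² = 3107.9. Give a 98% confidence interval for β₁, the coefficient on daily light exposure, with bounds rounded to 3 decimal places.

SE(b₁) = s/√Sₓₓ = 10.364/√3107.9 = 0.185906.
df = n − 2 = 52.
t* = t_{0.01, 52} = 2.400225.
Margin = t* × SE = 2.400225 × 0.185906 = 0.44622.
CI: 1.4814 ± 0.44622 → (1.035, 1.928).
With 98% confidence, each one-unit increase in daily light exposure is associated with a change of between 1.035 and 1.928 cm in plant height.

(1.035, 1.928)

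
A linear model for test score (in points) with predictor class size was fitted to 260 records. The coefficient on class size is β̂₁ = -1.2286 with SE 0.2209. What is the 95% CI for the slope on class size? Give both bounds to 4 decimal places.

df = n − 2 = 260 − 2 = 258.
t* = t_{0.025, 258} = 1.969201.
Margin = t* × SE = 1.969201 × 0.2209 = 0.434997.
CI: -1.2286 ± 0.434997 → (-1.6636, -0.7936).
With 95% confidence, each one-unit increase in class size is associated with a change of between -1.6636 and -0.7936 points in test score.

(-1.6636, -0.7936)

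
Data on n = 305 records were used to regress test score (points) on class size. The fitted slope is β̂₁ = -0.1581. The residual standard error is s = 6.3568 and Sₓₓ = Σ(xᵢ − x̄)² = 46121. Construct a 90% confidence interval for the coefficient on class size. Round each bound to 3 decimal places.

SE(β̂₁) = s/√Sₓₓ = 6.3568/√46121 = 0.0295998.
df = n − 2 = 303.
t* = t_{0.05, 303} = 1.649898.
Margin = t* × SE = 1.649898 × 0.0295998 = 0.04884.
CI: -0.1581 ± 0.04884 → (-0.207, -0.109).
With 90% confidence, each one-unit increase in class size is associated with a change of between -0.207 and -0.109 points in test score.

(-0.207, -0.109)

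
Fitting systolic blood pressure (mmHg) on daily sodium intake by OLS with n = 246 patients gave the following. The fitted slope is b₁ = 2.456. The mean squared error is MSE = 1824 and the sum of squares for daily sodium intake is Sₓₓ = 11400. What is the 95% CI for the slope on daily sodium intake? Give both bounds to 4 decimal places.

SE(b₁) = √(MSE/Sₓₓ) = √(1824/11400) = 0.4.
df = n − 2 = 244.
t* = t_{0.025, 244} = 1.969734.
Margin = t* × SE = 1.969734 × 0.4 = 0.787894.
CI: 2.456 ± 0.787894 → (1.6681, 3.2439).
With 95% confidence, each one-unit increase in daily sodium intake is associated with a change of between 1.6681 and 3.2439 mmHg in systolic blood pressure.

(1.6681, 3.2439)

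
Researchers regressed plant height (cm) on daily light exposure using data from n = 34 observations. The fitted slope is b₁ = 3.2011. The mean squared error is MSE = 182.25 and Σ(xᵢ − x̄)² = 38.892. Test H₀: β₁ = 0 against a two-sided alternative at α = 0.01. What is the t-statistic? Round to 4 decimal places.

SE(b₁) = √(MSE/Sₓₓ) = √(182.25/38.892) = 2.16473.
t = 3.2011 / 2.16473 = 1.4788.
df = n − 2 = 32.
Two-sided p ≈ 0.1490, which is ≥ 0.01, so fail to reject H₀.
The data do not give significant evidence of an association between daily light exposure and plant height.

t = 1.4788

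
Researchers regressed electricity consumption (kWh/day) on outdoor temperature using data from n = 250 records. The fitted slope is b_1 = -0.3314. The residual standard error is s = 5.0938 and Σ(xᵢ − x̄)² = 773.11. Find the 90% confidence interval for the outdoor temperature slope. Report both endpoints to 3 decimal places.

(-0.634, -0.029)

SE(b_1) = s/√Sₓₓ = 5.0938/√773.11 = 0.183198.
df = n − 2 = 248.
t* = t_{0.05, 248} = 1.651021.
Margin = t* × SE = 1.651021 × 0.183198 = 0.30246.
CI: -0.3314 ± 0.30246 → (-0.634, -0.029).
With 90% confidence, each one-unit increase in outdoor temperature is associated with a change of between -0.634 and -0.029 kWh/day in electricity consumption.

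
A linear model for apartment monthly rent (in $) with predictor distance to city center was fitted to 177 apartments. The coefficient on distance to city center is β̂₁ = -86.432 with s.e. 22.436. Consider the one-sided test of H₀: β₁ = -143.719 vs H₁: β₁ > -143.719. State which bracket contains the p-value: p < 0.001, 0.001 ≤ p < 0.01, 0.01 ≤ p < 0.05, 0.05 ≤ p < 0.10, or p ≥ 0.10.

0.001 ≤ p < 0.01

t = (-86.432 − (-143.719)) / 22.436 = 2.553.
df = n − 2 = 177 − 2 = 175.
One-sided p = P(T_{175} > t) ≈ 0.0058.
So 0.001 ≤ p < 0.01.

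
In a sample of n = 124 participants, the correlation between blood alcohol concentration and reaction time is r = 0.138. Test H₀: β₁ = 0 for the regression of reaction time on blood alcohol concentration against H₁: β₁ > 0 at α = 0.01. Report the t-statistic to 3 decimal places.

t = r·√(n − 2)/√(1 − r²) = 0.138·√122/√0.980956 = 1.539.
df = n − 2 = 122.
One-sided p ≈ 0.0632, which is ≥ 0.01, so fail to reject H₀.
The data do not give significant evidence of a linear association between blood alcohol concentration and reaction time.

t = 1.539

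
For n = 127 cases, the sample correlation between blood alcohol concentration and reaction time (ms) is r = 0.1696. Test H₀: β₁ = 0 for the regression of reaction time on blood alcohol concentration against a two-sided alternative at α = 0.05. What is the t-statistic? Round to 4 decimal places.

t = r·√(n − 2)/√(1 − r²) = 0.1696·√125/√0.971236 = 1.9241.
df = n − 2 = 125.
Two-sided p ≈ 0.0566, which is ≥ 0.05, so fail to reject H₀.
The data do not give significant evidence of a linear association between blood alcohol concentration and reaction time.

t = 1.9241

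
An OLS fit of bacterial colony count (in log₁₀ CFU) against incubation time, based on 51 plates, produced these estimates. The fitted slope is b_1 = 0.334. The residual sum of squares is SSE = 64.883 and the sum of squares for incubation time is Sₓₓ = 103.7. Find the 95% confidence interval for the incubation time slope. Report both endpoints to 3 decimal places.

MSE = SSE/(n − 2) = 64.883/49 = 1.32414.
SE(b_1) = √(MSE/Sₓₓ) = √(1.32414/103.7) = 0.113.
df = n − 2 = 49.
t* = t_{0.025, 49} = 2.009575.
Margin = t* × SE = 2.009575 × 0.113 = 0.22708.
CI: 0.334 ± 0.22708 → (0.107, 0.561).
With 95% confidence, each one-unit increase in incubation time is associated with a change of between 0.107 and 0.561 log₁₀ CFU in bacterial colony count.

(0.107, 0.561)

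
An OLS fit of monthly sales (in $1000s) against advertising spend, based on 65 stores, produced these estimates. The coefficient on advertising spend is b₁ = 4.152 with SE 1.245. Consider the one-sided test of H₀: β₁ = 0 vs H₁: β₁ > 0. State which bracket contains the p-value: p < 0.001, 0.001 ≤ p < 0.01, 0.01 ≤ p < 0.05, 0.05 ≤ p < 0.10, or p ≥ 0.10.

p < 0.001

t = 4.152 / 1.245 = 3.335.
df = n − 2 = 65 − 2 = 63.
One-sided p = P(T_{63} > t) ≈ 0.0007.
So p < 0.001.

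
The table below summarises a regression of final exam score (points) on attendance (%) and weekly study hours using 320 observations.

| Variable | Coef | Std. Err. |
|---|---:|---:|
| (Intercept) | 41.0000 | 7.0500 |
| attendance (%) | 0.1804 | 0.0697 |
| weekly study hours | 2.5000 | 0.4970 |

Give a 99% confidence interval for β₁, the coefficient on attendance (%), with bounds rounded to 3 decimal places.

Read off: b = 0.1804, SE = 0.0697 for attendance (%).
df = n − k − 1 = 320 − 2 − 1 = 317.
t* = t_{0.005, 317} = 2.591427.
Margin = t* × SE = 2.591427 × 0.0697 = 0.18062.
CI: 0.1804 ± 0.18062 → (0.000, 0.361).

(0.000, 0.361)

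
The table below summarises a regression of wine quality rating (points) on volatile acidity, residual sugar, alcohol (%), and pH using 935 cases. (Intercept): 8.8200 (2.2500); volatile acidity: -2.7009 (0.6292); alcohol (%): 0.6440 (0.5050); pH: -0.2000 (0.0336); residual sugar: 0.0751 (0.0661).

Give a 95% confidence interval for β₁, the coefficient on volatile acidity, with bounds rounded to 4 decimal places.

Read off: b = -2.7009, SE = 0.6292 for volatile acidity.
df = n − k − 1 = 935 − 4 − 1 = 930.
t* = t_{0.025, 930} = 1.962518.
Margin = t* × SE = 1.962518 × 0.6292 = 1.234816.
CI: -2.7009 ± 1.234816 → (-3.9357, -1.4661).

(-3.9357, -1.4661)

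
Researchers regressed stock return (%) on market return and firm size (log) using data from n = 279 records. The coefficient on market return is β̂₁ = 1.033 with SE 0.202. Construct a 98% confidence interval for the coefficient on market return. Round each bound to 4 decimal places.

df = n − k − 1 = 279 − 2 − 1 = 276.
t* = t_{0.01, 276} = 2.339934.
Margin = t* × SE = 2.339934 × 0.202 = 0.472667.
CI: 1.033 ± 0.472667 → (0.5603, 1.5057).
With 98% confidence, each one-unit increase in market return is associated with a change of between 0.5603 and 1.5057 % in stock return, holding the other predictors fixed.

(0.5603, 1.5057)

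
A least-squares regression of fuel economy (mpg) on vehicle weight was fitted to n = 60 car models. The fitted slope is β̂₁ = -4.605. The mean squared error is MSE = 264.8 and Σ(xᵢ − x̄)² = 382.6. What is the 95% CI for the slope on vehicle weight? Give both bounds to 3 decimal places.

SE(β̂₁) = √(MSE/Sₓₓ) = √(264.8/382.6) = 0.831929.
df = n − 2 = 58.
t* = t_{0.025, 58} = 2.001717.
Margin = t* × SE = 2.001717 × 0.831929 = 1.66529.
CI: -4.605 ± 1.66529 → (-6.270, -2.940).
With 95% confidence, each one-unit increase in vehicle weight is associated with a change of between -6.270 and -2.940 mpg in fuel economy.

(-6.270, -2.940)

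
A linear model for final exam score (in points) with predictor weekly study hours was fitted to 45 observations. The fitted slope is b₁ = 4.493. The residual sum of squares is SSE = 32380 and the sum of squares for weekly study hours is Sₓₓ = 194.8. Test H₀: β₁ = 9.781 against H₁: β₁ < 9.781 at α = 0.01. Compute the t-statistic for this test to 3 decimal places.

t = -2.690

MSE = SSE/(n − 2) = 32380/43 = 753.023.
SE(b₁) = √(MSE/Sₓₓ) = √(753.023/194.8) = 1.96612.
t = (4.493 − 9.781) / 1.96612 = -2.690.
df = n − 2 = 43.
One-sided p ≈ 0.0051, which is < 0.01, so reject H₀.
There is evidence that the true slope on weekly study hours is below 9.781 points per unit.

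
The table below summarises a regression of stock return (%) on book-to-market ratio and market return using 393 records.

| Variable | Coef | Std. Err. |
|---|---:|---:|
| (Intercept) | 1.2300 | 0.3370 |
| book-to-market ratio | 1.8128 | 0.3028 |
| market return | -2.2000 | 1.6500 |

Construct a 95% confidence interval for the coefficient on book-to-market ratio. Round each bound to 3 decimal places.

(1.217, 2.408)

Read off: b = 1.8128, SE = 0.3028 for book-to-market ratio.
df = n − k − 1 = 393 − 2 − 1 = 390.
t* = t_{0.025, 390} = 1.966065.
Margin = t* × SE = 1.966065 × 0.3028 = 0.59532.
CI: 1.8128 ± 0.59532 → (1.217, 2.408).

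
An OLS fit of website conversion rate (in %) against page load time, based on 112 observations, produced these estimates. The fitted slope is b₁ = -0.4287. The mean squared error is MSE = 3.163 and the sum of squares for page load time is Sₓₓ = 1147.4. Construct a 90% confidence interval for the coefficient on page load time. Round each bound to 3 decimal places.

SE(b₁) = √(MSE/Sₓₓ) = √(3.163/1147.4) = 0.052504.
df = n − 2 = 110.
t* = t_{0.05, 110} = 1.658824.
Margin = t* × SE = 1.658824 × 0.052504 = 0.08709.
CI: -0.4287 ± 0.08709 → (-0.516, -0.342).
With 90% confidence, each one-unit increase in page load time is associated with a change of between -0.516 and -0.342 % in website conversion rate.

(-0.516, -0.342)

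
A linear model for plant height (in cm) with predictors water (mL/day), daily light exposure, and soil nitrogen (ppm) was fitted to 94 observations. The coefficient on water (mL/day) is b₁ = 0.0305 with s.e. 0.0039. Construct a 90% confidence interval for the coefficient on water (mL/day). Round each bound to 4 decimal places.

(0.0240, 0.0370)

df = n − k − 1 = 94 − 3 − 1 = 90.
t* = t_{0.05, 90} = 1.661961.
Margin = t* × SE = 1.661961 × 0.0039 = 0.006482.
CI: 0.0305 ± 0.006482 → (0.0240, 0.0370).
With 90% confidence, each one-unit increase in water (mL/day) is associated with a change of between 0.0240 and 0.0370 cm in plant height, holding the other predictors fixed.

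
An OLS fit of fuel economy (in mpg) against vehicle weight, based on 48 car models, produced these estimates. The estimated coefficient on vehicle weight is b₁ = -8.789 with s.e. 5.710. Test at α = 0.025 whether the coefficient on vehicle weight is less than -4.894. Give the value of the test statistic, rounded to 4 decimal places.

t = -0.6821

H₀: β₁ = -4.894 vs H₁: β₁ < -4.894.
t = (b₁ − β₁⁰)/SE = (-8.789 − (-4.894)) / 5.710 = -0.6821.
df = n − 2 = 48 − 2 = 46.
One-sided p ≈ 0.2493, which is ≥ 0.025, so fail to reject H₀.
The data do not give significant evidence that the true slope on vehicle weight is below -4.894 mpg per unit.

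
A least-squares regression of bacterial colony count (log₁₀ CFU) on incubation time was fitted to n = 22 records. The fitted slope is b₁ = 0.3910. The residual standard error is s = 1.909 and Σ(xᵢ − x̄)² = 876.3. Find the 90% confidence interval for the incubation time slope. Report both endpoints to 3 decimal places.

SE(b₁) = s/√Sₓₓ = 1.909/√876.3 = 0.0644881.
df = n − 2 = 20.
t* = t_{0.05, 20} = 1.724718.
Margin = t* × SE = 1.724718 × 0.0644881 = 0.11122.
CI: 0.3910 ± 0.11122 → (0.280, 0.502).
With 90% confidence, each one-unit increase in incubation time is associated with a change of between 0.280 and 0.502 log₁₀ CFU in bacterial colony count.

(0.280, 0.502)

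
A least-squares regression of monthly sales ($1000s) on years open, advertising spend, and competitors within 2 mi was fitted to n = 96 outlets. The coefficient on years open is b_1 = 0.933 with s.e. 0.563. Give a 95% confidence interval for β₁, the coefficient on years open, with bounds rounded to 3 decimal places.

(-0.185, 2.051)

df = n − k − 1 = 96 − 3 − 1 = 92.
t* = t_{0.025, 92} = 1.986086.
Margin = t* × SE = 1.986086 × 0.563 = 1.11817.
CI: 0.933 ± 1.11817 → (-0.185, 2.051).
With 95% confidence, each one-unit increase in years open is associated with a change of between -0.185 and 2.051 $1000s in monthly sales, holding the other predictors fixed.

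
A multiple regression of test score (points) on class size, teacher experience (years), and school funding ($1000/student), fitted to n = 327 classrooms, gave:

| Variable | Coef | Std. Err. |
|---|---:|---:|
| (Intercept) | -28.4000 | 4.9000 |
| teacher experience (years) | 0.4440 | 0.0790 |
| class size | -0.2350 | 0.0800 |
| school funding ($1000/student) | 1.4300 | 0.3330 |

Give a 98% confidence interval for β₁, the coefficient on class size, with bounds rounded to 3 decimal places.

Read off: b = -0.2350, SE = 0.0800 for class size.
df = n − k − 1 = 327 − 3 − 1 = 323.
t* = t_{0.01, 323} = 2.337948.
Margin = t* × SE = 2.337948 × 0.0800 = 0.18704.
CI: -0.2350 ± 0.18704 → (-0.422, -0.048).

(-0.422, -0.048)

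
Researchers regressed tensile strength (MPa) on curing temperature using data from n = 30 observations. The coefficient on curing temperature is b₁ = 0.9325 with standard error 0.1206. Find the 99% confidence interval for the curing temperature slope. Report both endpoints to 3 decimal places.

(0.599, 1.266)

df = n − 2 = 30 − 2 = 28.
t* = t_{0.005, 28} = 2.763262.
Margin = t* × SE = 2.763262 × 0.1206 = 0.33325.
CI: 0.9325 ± 0.33325 → (0.599, 1.266).
With 99% confidence, each one-unit increase in curing temperature is associated with a change of between 0.599 and 1.266 MPa in tensile strength.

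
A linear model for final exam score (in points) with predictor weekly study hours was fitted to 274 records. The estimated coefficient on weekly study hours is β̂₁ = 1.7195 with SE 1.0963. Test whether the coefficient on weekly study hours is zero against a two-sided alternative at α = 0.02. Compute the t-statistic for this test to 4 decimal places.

t = 1.5685

H₀: β₁ = 0 vs H₁: β₁ ≠ 0.
t = (β̂₁ − β₁⁰)/SE = 1.7195 / 1.0963 = 1.5685.
df = n − 2 = 274 − 2 = 272.
Two-sided p ≈ 0.1179, which is ≥ 0.02, so fail to reject H₀.
The data do not give significant evidence of an association between weekly study hours and final exam score.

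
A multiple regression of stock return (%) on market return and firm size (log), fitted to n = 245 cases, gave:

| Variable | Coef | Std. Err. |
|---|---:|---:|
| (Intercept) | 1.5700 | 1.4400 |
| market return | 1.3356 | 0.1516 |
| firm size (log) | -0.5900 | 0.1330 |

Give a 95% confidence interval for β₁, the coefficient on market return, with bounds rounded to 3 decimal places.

(1.037, 1.634)

Read off: b = 1.3356, SE = 0.1516 for market return.
df = n − k − 1 = 245 − 2 − 1 = 242.
t* = t_{0.025, 242} = 1.969815.
Margin = t* × SE = 1.969815 × 0.1516 = 0.29862.
CI: 1.3356 ± 0.29862 → (1.037, 1.634).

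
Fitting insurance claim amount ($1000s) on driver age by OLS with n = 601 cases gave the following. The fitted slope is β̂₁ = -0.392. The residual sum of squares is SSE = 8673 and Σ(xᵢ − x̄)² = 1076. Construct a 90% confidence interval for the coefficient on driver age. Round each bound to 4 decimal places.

MSE = SSE/(n − 2) = 8673/599 = 14.4791.
SE(β̂₁) = √(MSE/Sₓₓ) = √(14.4791/1076) = 0.116002.
df = n − 2 = 599.
t* = t_{0.05, 599} = 1.647401.
Margin = t* × SE = 1.647401 × 0.116002 = 0.191102.
CI: -0.392 ± 0.191102 → (-0.5831, -0.2009).
With 90% confidence, each one-unit increase in driver age is associated with a change of between -0.5831 and -0.2009 $1000s in insurance claim amount.

(-0.5831, -0.2009)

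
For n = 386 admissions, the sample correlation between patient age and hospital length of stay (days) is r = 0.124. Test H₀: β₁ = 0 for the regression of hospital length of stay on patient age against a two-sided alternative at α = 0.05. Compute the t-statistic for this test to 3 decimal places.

t = 2.449

t = r·√(n − 2)/√(1 − r²) = 0.124·√384/√0.984624 = 2.449.
df = n − 2 = 384.
Two-sided p ≈ 0.0148, which is < 0.05, so reject H₀.
There is evidence of a linear association between patient age and hospital length of stay.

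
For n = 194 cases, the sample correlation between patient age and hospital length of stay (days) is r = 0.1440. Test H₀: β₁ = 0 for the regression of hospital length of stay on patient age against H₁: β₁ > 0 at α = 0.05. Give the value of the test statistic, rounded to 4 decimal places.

t = 2.0163

t = r·√(n − 2)/√(1 − r²) = 0.1440·√192/√0.979264 = 2.0163.
df = n − 2 = 192.
One-sided p ≈ 0.0226, which is < 0.05, so reject H₀.
There is evidence of a linear association between patient age and hospital length of stay.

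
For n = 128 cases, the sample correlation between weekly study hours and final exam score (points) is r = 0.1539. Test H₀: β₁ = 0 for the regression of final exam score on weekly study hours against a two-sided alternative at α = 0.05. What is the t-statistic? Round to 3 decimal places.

t = 1.748

t = r·√(n − 2)/√(1 − r²) = 0.1539·√126/√0.976315 = 1.748.
df = n − 2 = 126.
Two-sided p ≈ 0.0828, which is ≥ 0.05, so fail to reject H₀.
The data do not give significant evidence of a linear association between weekly study hours and final exam score.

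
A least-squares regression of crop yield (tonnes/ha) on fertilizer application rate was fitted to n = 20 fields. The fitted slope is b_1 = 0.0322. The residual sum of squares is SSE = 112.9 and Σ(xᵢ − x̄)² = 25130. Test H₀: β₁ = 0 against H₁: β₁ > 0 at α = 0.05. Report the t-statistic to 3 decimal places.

MSE = SSE/(n − 2) = 112.9/18 = 6.27222.
SE(b_1) = √(MSE/Sₓₓ) = √(6.27222/25130) = 0.0157984.
t = 0.0322 / 0.0157984 = 2.038.
df = n − 2 = 18.
One-sided p ≈ 0.0283, which is < 0.05, so reject H₀.
There is evidence that the true slope on fertilizer application rate is positive.

t = 2.038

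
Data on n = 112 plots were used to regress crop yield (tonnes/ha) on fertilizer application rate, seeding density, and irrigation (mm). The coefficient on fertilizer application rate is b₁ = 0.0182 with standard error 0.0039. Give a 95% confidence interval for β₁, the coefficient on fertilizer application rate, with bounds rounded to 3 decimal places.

df = n − k − 1 = 112 − 3 − 1 = 108.
t* = t_{0.025, 108} = 1.982173.
Margin = t* × SE = 1.982173 × 0.0039 = 0.00773.
CI: 0.0182 ± 0.00773 → (0.010, 0.026).
With 95% confidence, each one-unit increase in fertilizer application rate is associated with a change of between 0.010 and 0.026 tonnes/ha in crop yield, holding the other predictors fixed.

(0.010, 0.026)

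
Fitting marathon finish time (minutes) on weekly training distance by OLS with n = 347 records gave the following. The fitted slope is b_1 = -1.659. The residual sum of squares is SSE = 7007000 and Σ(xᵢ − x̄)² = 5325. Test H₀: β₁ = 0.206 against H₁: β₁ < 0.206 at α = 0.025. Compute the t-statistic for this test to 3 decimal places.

t = -0.955

MSE = SSE/(n − 2) = 7007000/345 = 20310.1.
SE(b_1) = √(MSE/Sₓₓ) = √(20310.1/5325) = 1.95298.
t = (-1.659 − 0.206) / 1.95298 = -0.955.
df = n − 2 = 345.
One-sided p ≈ 0.1701, which is ≥ 0.025, so fail to reject H₀.
The data do not give significant evidence that the true slope on weekly training distance is below 0.206 minutes per unit.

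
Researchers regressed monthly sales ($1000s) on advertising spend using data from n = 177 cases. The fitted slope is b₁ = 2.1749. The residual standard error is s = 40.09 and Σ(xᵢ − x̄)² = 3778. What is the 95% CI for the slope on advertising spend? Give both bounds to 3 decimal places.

SE(b₁) = s/√Sₓₓ = 40.09/√3778 = 0.652236.
df = n − 2 = 175.
t* = t_{0.025, 175} = 1.973612.
Margin = t* × SE = 1.973612 × 0.652236 = 1.28726.
CI: 2.1749 ± 1.28726 → (0.888, 3.462).
With 95% confidence, each one-unit increase in advertising spend is associated with a change of between 0.888 and 3.462 $1000s in monthly sales.

(0.888, 3.462)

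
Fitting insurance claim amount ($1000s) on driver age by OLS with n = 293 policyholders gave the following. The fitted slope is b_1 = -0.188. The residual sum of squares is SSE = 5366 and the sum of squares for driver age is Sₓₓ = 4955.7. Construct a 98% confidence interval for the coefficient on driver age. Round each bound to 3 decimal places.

(-0.331, -0.045)

MSE = SSE/(n − 2) = 5366/291 = 18.4399.
SE(b_1) = √(MSE/Sₓₓ) = √(18.4399/4955.7) = 0.0609995.
df = n − 2 = 291.
t* = t_{0.01, 291} = 2.33923.
Margin = t* × SE = 2.33923 × 0.0609995 = 0.14269.
CI: -0.188 ± 0.14269 → (-0.331, -0.045).
With 98% confidence, each one-unit increase in driver age is associated with a change of between -0.331 and -0.045 $1000s in insurance claim amount.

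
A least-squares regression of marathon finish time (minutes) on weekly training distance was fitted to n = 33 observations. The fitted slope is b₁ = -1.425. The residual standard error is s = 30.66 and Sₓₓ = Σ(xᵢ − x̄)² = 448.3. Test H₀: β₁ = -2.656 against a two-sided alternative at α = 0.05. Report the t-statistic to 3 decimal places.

t = 0.850

SE(b₁) = s/√Sₓₓ = 30.66/√448.3 = 1.44806.
t = (-1.425 − (-2.656)) / 1.44806 = 0.850.
df = n − 2 = 31.
Two-sided p ≈ 0.4018, which is ≥ 0.05, so fail to reject H₀.
The data are consistent with a true slope of -2.656 minutes per unit of weekly training distance.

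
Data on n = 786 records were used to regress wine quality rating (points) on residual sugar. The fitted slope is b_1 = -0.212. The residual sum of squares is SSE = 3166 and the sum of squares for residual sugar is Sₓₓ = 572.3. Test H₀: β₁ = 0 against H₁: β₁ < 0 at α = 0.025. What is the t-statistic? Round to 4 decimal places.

t = -2.5238

MSE = SSE/(n − 2) = 3166/784 = 4.03827.
SE(b_1) = √(MSE/Sₓₓ) = √(4.03827/572.3) = 0.0840012.
t = -0.212 / 0.0840012 = -2.5238.
df = n − 2 = 784.
One-sided p ≈ 0.0059, which is < 0.025, so reject H₀.
There is evidence that the true slope on residual sugar is negative.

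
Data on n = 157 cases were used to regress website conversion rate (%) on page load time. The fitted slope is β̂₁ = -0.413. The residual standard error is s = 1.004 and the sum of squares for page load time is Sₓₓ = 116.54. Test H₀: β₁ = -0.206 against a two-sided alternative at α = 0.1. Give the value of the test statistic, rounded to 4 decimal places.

SE(β̂₁) = s/√Sₓₓ = 1.004/√116.54 = 0.0930028.
t = (-0.413 − (-0.206)) / 0.0930028 = -2.2257.
df = n − 2 = 155.
Two-sided p ≈ 0.0275, which is < 0.1, so reject H₀.
There is evidence that the true slope on page load time differs from -0.206 % per unit.

t = -2.2257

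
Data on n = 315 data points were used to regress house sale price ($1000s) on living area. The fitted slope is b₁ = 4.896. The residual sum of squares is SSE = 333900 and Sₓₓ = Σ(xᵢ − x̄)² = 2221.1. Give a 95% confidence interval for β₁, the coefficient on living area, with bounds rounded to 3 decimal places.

MSE = SSE/(n − 2) = 333900/313 = 1066.77.
SE(b₁) = √(MSE/Sₓₓ) = √(1066.77/2221.1) = 0.69303.
df = n − 2 = 313.
t* = t_{0.025, 313} = 1.967572.
Margin = t* × SE = 1.967572 × 0.69303 = 1.36359.
CI: 4.896 ± 1.36359 → (3.532, 6.260).
With 95% confidence, each one-unit increase in living area is associated with a change of between 3.532 and 6.260 $1000s in house sale price.

(3.532, 6.260)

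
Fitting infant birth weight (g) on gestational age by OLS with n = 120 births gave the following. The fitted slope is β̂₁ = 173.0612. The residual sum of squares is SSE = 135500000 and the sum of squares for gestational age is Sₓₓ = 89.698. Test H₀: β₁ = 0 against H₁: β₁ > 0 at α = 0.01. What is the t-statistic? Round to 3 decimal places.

t = 1.530

MSE = SSE/(n − 2) = 135500000/118 = 1.14831e+06.
SE(β̂₁) = √(MSE/Sₓₓ) = √(1.14831e+06/89.698) = 113.145.
t = 173.0612 / 113.145 = 1.530.
df = n − 2 = 118.
One-sided p ≈ 0.0644, which is ≥ 0.01, so fail to reject H₀.
The data do not give significant evidence that the true slope on gestational age is positive.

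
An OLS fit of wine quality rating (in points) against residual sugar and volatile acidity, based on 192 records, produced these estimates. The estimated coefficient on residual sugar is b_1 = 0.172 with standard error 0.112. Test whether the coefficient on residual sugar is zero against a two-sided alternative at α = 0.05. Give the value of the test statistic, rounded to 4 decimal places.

t = 1.5357

H₀: β₁ = 0 vs H₁: β₁ ≠ 0.
t = (b_1 − β₁⁰)/SE = 0.172 / 0.112 = 1.5357.
df = n − k − 1 = 192 − 2 − 1 = 189.
Two-sided p ≈ 0.1263, which is ≥ 0.05, so fail to reject H₀.
The data do not give significant evidence of an association between residual sugar and wine quality rating, after adjusting for the other predictors.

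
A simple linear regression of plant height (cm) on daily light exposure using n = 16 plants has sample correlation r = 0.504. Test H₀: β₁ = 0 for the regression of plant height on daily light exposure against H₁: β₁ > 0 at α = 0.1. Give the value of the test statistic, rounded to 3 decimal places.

t = 2.183

t = r·√(n − 2)/√(1 − r²) = 0.504·√14/√0.745984 = 2.183.
df = n − 2 = 14.
One-sided p ≈ 0.0233, which is < 0.1, so reject H₀.
There is evidence of a linear association between daily light exposure and plant height.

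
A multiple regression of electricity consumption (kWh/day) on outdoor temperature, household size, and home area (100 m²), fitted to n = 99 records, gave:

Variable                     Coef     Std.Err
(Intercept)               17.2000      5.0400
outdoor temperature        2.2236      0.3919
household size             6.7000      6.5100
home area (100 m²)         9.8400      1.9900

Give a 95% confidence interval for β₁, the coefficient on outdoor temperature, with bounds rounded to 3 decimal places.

(1.446, 3.002)

Read off: b = 2.2236, SE = 0.3919 for outdoor temperature.
df = n − k − 1 = 99 − 3 − 1 = 95.
t* = t_{0.025, 95} = 1.985251.
Margin = t* × SE = 1.985251 × 0.3919 = 0.77802.
CI: 2.2236 ± 0.77802 → (1.446, 3.002).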